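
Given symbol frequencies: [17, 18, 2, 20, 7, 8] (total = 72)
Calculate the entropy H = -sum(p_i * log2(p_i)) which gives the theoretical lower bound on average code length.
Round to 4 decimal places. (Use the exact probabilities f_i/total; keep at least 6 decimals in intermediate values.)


Per-symbol terms -p_i * log2(p_i) with p_i = f_i/72:
  p = 17/72 = 0.236111: log2(p) = -2.082462, -p*log2(p) = 0.491692
  p = 18/72 = 0.250000: log2(p) = -2.000000, -p*log2(p) = 0.500000
  p = 2/72 = 0.027778: log2(p) = -5.169925, -p*log2(p) = 0.143609
  p = 20/72 = 0.277778: log2(p) = -1.847997, -p*log2(p) = 0.513332
  p = 7/72 = 0.097222: log2(p) = -3.362570, -p*log2(p) = 0.326917
  p = 8/72 = 0.111111: log2(p) = -3.169925, -p*log2(p) = 0.352214
H = 0.491692 + 0.500000 + 0.143609 + 0.513332 + 0.326917 + 0.352214 = 2.327764

H = 2.3278 bits/symbol


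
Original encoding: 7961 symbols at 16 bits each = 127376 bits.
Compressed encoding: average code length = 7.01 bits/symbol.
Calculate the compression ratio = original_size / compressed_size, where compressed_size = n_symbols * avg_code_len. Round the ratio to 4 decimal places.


original_size = n_symbols * orig_bits = 7961 * 16 = 127376 bits
compressed_size = n_symbols * avg_code_len = 7961 * 7.01 = 55806.61 bits
ratio = original_size / compressed_size = 127376 / 55806.61 = 2.2825

Compression ratio = 2.2825


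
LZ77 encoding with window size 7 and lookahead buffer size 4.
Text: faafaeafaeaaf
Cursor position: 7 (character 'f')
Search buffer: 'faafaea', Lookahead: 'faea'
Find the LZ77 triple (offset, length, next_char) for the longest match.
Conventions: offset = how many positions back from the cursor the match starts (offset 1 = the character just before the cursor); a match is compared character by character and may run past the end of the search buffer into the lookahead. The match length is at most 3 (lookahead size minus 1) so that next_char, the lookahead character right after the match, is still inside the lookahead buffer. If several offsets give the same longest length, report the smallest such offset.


Try each offset into the search buffer:
  offset=1 (pos 6, char 'a'): match length 0
  offset=2 (pos 5, char 'e'): match length 0
  offset=3 (pos 4, char 'a'): match length 0
  offset=4 (pos 3, char 'f'): match length 3
  offset=5 (pos 2, char 'a'): match length 0
  offset=6 (pos 1, char 'a'): match length 0
  offset=7 (pos 0, char 'f'): match length 2
Longest match has length 3 at offset 4.
next_char = character at position 7 + 3 = 10 -> 'a'

Best match: offset=4, length=3 (matching 'fae' starting at position 3)
LZ77 triple: (4, 3, 'a')


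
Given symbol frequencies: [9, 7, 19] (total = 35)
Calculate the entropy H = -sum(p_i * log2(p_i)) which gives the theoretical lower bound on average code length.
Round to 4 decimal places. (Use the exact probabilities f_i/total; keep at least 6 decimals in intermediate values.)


Per-symbol terms -p_i * log2(p_i) with p_i = f_i/35:
  p = 9/35 = 0.257143: log2(p) = -1.959358, -p*log2(p) = 0.503835
  p = 7/35 = 0.200000: log2(p) = -2.321928, -p*log2(p) = 0.464386
  p = 19/35 = 0.542857: log2(p) = -0.881356, -p*log2(p) = 0.478450
H = 0.503835 + 0.464386 + 0.478450 = 1.446671

H = 1.4467 bits/symbol


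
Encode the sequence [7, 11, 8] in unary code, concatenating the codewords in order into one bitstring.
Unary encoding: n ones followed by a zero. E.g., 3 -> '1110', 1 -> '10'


Encode each number as n ones followed by a terminating 0:
  7 -> 11111110 (8 bits)
  11 -> 111111111110 (12 bits)
  8 -> 111111110 (9 bits)
Total length = 8 + 12 + 9 = 29 bits.

Unary([7, 11, 8]) = 11111110111111111110111111110 (29 bits)


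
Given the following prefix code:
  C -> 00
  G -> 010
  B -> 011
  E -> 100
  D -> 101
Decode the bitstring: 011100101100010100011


Decoding step by step:
Bits 011 -> B
Bits 100 -> E
Bits 101 -> D
Bits 100 -> E
Bits 010 -> G
Bits 100 -> E
Bits 011 -> B


Decoded message: BEDEGEB


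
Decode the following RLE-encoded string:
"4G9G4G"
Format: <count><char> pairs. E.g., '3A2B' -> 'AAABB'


Expanding each <count><char> pair:
  4G -> 'GGGG'
  9G -> 'GGGGGGGGG'
  4G -> 'GGGG'

Decoded = GGGGGGGGGGGGGGGGG


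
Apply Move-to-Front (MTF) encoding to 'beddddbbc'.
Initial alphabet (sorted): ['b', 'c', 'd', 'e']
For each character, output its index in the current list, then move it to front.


MTF encoding:
'b': index 0 in ['b', 'c', 'd', 'e'] -> ['b', 'c', 'd', 'e']
'e': index 3 in ['b', 'c', 'd', 'e'] -> ['e', 'b', 'c', 'd']
'd': index 3 in ['e', 'b', 'c', 'd'] -> ['d', 'e', 'b', 'c']
'd': index 0 in ['d', 'e', 'b', 'c'] -> ['d', 'e', 'b', 'c']
'd': index 0 in ['d', 'e', 'b', 'c'] -> ['d', 'e', 'b', 'c']
'd': index 0 in ['d', 'e', 'b', 'c'] -> ['d', 'e', 'b', 'c']
'b': index 2 in ['d', 'e', 'b', 'c'] -> ['b', 'd', 'e', 'c']
'b': index 0 in ['b', 'd', 'e', 'c'] -> ['b', 'd', 'e', 'c']
'c': index 3 in ['b', 'd', 'e', 'c'] -> ['c', 'b', 'd', 'e']


Output: [0, 3, 3, 0, 0, 0, 2, 0, 3]


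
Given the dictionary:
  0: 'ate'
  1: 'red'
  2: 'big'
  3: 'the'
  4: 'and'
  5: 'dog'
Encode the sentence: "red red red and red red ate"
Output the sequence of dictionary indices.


Look up each word in the dictionary:
  'red' -> 1
  'red' -> 1
  'red' -> 1
  'and' -> 4
  'red' -> 1
  'red' -> 1
  'ate' -> 0

Encoded: [1, 1, 1, 4, 1, 1, 0]


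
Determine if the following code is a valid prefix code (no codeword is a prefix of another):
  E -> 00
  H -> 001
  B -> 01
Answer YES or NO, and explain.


Checking each pair (does one codeword prefix another?):
  E='00' vs H='001': prefix -- VIOLATION

NO -- this is NOT a valid prefix code. E (00) is a prefix of H (001).


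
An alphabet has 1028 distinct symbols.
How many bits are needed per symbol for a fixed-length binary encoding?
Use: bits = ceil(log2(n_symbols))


log2(1028) = 10.0056
Bracket: 2^10 = 1024 < 1028 <= 2^11 = 2048
So ceil(log2(1028)) = 11

bits = ceil(log2(1028)) = ceil(10.0056) = 11 bits


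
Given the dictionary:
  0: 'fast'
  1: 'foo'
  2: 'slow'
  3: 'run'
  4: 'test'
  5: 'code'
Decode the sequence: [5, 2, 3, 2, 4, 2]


Look up each index in the dictionary:
  5 -> 'code'
  2 -> 'slow'
  3 -> 'run'
  2 -> 'slow'
  4 -> 'test'
  2 -> 'slow'

Decoded: "code slow run slow test slow"


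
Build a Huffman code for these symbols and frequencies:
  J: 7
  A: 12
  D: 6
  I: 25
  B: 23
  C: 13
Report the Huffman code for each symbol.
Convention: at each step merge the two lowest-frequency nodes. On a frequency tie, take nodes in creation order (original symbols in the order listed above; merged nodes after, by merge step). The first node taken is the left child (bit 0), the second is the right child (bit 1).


Huffman tree construction:
Step 1: Merge D(6) + J(7) = 13
Step 2: Merge A(12) + C(13) = 25
Step 3: Merge (D+J)(13) + B(23) = 36
Step 4: Merge I(25) + (A+C)(25) = 50
Step 5: Merge ((D+J)+B)(36) + (I+(A+C))(50) = 86
Read each symbol's code off the tree from the root (left child = 0, right child = 1).

Codes:
  J: 001 (length 3)
  A: 110 (length 3)
  D: 000 (length 3)
  I: 10 (length 2)
  B: 01 (length 2)
  C: 111 (length 3)
Average code length: 210/86 = 2.4419 bits/symbol


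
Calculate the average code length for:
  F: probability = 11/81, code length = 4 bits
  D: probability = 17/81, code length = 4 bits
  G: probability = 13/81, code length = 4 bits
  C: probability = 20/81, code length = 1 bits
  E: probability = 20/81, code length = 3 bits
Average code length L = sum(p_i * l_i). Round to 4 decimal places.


Weighted contributions p_i * l_i:
  F: (11/81) * 4 = 44/81
  D: (17/81) * 4 = 68/81
  G: (13/81) * 4 = 52/81
  C: (20/81) * 1 = 20/81
  E: (20/81) * 3 = 60/81
Sum = (44 + 68 + 52 + 20 + 60)/81 = 244/81

L = 244/81 = 3.0123 bits/symbol


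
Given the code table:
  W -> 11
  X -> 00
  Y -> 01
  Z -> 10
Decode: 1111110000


Decoding:
11 -> W
11 -> W
11 -> W
00 -> X
00 -> X


Result: WWWXX


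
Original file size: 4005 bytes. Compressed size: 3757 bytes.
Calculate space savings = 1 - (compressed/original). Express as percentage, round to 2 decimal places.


ratio = compressed/original = 3757/4005 = 0.938077
savings = 1 - ratio = 1 - 0.938077 = 0.061923
as a percentage: 0.061923 * 100 = 6.19%

Space savings = 1 - 3757/4005 = 6.19%


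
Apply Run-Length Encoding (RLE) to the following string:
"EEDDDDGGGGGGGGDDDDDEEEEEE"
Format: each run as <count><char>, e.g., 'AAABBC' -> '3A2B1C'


Scanning runs left to right:
  i=0: run of 'E' x 2 -> '2E'
  i=2: run of 'D' x 4 -> '4D'
  i=6: run of 'G' x 8 -> '8G'
  i=14: run of 'D' x 5 -> '5D'
  i=19: run of 'E' x 6 -> '6E'

RLE = 2E4D8G5D6E


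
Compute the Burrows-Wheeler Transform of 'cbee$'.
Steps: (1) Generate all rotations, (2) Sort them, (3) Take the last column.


Rotations (sorted):
  0: $cbee -> last char: e
  1: bee$c -> last char: c
  2: cbee$ -> last char: $
  3: e$cbe -> last char: e
  4: ee$cb -> last char: b


BWT = ec$eb


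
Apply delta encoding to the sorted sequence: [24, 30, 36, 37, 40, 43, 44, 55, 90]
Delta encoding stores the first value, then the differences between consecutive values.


First value: 24
Deltas:
  30 - 24 = 6
  36 - 30 = 6
  37 - 36 = 1
  40 - 37 = 3
  43 - 40 = 3
  44 - 43 = 1
  55 - 44 = 11
  90 - 55 = 35


Delta encoded: [24, 6, 6, 1, 3, 3, 1, 11, 35]


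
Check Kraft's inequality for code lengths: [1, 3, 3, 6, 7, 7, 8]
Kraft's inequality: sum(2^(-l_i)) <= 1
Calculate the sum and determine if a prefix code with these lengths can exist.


Sum = 2^(-1) + 2^(-3) + 2^(-3) + 2^(-6) + 2^(-7) + 2^(-7) + 2^(-8)
    = 0.5 + 0.125 + 0.125 + 0.015625 + 0.0078125 + 0.0078125 + 0.00390625
    = 201/256 = 0.78515625
Since 0.78515625 <= 1, Kraft's inequality IS satisfied.
A prefix code with these lengths CAN exist.

Kraft sum = 0.78515625. Satisfied.


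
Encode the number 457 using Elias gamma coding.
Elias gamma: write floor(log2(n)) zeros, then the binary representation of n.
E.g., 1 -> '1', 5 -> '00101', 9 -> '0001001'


num_bits = floor(log2(457)) + 1 = 9
leading_zeros = num_bits - 1 = 8
binary(457) = 111001001

Elias gamma(457) = '00000000' + '111001001' = 00000000111001001 (17 bits)


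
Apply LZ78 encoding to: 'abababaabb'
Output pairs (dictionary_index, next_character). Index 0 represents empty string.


LZ78 encoding steps:
Dictionary: {0: ''}
Step 1: w='' (idx 0), next='a' -> output (0, 'a'), add 'a' as idx 1
Step 2: w='' (idx 0), next='b' -> output (0, 'b'), add 'b' as idx 2
Step 3: w='a' (idx 1), next='b' -> output (1, 'b'), add 'ab' as idx 3
Step 4: w='ab' (idx 3), next='a' -> output (3, 'a'), add 'aba' as idx 4
Step 5: w='ab' (idx 3), next='b' -> output (3, 'b'), add 'abb' as idx 5


Encoded: [(0, 'a'), (0, 'b'), (1, 'b'), (3, 'a'), (3, 'b')]


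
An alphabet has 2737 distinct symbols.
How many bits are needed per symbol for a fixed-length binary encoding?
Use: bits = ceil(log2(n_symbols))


log2(2737) = 11.4184
Bracket: 2^11 = 2048 < 2737 <= 2^12 = 4096
So ceil(log2(2737)) = 12

bits = ceil(log2(2737)) = ceil(11.4184) = 12 bits


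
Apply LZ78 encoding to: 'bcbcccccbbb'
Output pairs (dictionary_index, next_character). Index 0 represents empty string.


LZ78 encoding steps:
Dictionary: {0: ''}
Step 1: w='' (idx 0), next='b' -> output (0, 'b'), add 'b' as idx 1
Step 2: w='' (idx 0), next='c' -> output (0, 'c'), add 'c' as idx 2
Step 3: w='b' (idx 1), next='c' -> output (1, 'c'), add 'bc' as idx 3
Step 4: w='c' (idx 2), next='c' -> output (2, 'c'), add 'cc' as idx 4
Step 5: w='cc' (idx 4), next='b' -> output (4, 'b'), add 'ccb' as idx 5
Step 6: w='b' (idx 1), next='b' -> output (1, 'b'), add 'bb' as idx 6


Encoded: [(0, 'b'), (0, 'c'), (1, 'c'), (2, 'c'), (4, 'b'), (1, 'b')]


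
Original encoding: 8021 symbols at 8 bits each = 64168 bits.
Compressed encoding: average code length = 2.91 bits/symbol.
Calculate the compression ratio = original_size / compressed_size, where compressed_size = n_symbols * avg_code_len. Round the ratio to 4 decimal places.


original_size = n_symbols * orig_bits = 8021 * 8 = 64168 bits
compressed_size = n_symbols * avg_code_len = 8021 * 2.91 = 23341.11 bits
ratio = original_size / compressed_size = 64168 / 23341.11 = 2.7491

Compression ratio = 2.7491


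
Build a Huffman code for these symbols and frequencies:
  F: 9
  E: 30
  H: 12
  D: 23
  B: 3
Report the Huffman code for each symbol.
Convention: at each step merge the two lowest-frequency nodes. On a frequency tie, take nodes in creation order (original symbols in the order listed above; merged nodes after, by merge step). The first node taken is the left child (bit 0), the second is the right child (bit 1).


Huffman tree construction:
Step 1: Merge B(3) + F(9) = 12
Step 2: Merge H(12) + (B+F)(12) = 24
Step 3: Merge D(23) + (H+(B+F))(24) = 47
Step 4: Merge E(30) + (D+(H+(B+F)))(47) = 77
Read each symbol's code off the tree from the root (left child = 0, right child = 1).

Codes:
  F: 1111 (length 4)
  E: 0 (length 1)
  H: 110 (length 3)
  D: 10 (length 2)
  B: 1110 (length 4)
Average code length: 160/77 = 2.0779 bits/symbol


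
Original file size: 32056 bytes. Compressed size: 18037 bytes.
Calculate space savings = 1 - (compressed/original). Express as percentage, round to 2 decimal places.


ratio = compressed/original = 18037/32056 = 0.562672
savings = 1 - ratio = 1 - 0.562672 = 0.437328
as a percentage: 0.437328 * 100 = 43.73%

Space savings = 1 - 18037/32056 = 43.73%


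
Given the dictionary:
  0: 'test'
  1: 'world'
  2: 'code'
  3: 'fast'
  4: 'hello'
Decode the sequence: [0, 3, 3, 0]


Look up each index in the dictionary:
  0 -> 'test'
  3 -> 'fast'
  3 -> 'fast'
  0 -> 'test'

Decoded: "test fast fast test"


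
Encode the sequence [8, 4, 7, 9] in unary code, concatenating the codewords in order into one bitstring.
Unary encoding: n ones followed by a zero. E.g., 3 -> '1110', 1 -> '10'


Encode each number as n ones followed by a terminating 0:
  8 -> 111111110 (9 bits)
  4 -> 11110 (5 bits)
  7 -> 11111110 (8 bits)
  9 -> 1111111110 (10 bits)
Total length = 9 + 5 + 8 + 10 = 32 bits.

Unary([8, 4, 7, 9]) = 11111111011110111111101111111110 (32 bits)


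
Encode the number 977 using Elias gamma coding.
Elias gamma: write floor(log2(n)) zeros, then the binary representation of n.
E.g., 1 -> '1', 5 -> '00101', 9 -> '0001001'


num_bits = floor(log2(977)) + 1 = 10
leading_zeros = num_bits - 1 = 9
binary(977) = 1111010001

Elias gamma(977) = '000000000' + '1111010001' = 0000000001111010001 (19 bits)


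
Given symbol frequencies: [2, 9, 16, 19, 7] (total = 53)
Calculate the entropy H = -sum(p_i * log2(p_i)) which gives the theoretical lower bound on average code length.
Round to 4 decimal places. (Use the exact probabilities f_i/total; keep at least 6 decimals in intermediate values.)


Per-symbol terms -p_i * log2(p_i) with p_i = f_i/53:
  p = 2/53 = 0.037736: log2(p) = -4.727920, -p*log2(p) = 0.178412
  p = 9/53 = 0.169811: log2(p) = -2.557995, -p*log2(p) = 0.434377
  p = 16/53 = 0.301887: log2(p) = -1.727920, -p*log2(p) = 0.521636
  p = 19/53 = 0.358491: log2(p) = -1.479993, -p*log2(p) = 0.530564
  p = 7/53 = 0.132075: log2(p) = -2.920566, -p*log2(p) = 0.385735
H = 0.178412 + 0.434377 + 0.521636 + 0.530564 + 0.385735 = 2.050724

H = 2.0507 bits/symbol


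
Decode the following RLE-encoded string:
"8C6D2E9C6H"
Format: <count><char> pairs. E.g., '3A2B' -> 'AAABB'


Expanding each <count><char> pair:
  8C -> 'CCCCCCCC'
  6D -> 'DDDDDD'
  2E -> 'EE'
  9C -> 'CCCCCCCCC'
  6H -> 'HHHHHH'

Decoded = CCCCCCCCDDDDDDEECCCCCCCCCHHHHHH


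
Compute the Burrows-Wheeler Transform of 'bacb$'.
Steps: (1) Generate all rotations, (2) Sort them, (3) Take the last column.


Rotations (sorted):
  0: $bacb -> last char: b
  1: acb$b -> last char: b
  2: b$bac -> last char: c
  3: bacb$ -> last char: $
  4: cb$ba -> last char: a


BWT = bbc$a


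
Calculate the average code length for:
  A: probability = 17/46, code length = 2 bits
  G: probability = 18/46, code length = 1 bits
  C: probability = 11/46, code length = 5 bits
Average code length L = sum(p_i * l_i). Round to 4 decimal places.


Weighted contributions p_i * l_i:
  A: (17/46) * 2 = 34/46
  G: (18/46) * 1 = 18/46
  C: (11/46) * 5 = 55/46
Sum = (34 + 18 + 55)/46 = 107/46

L = 107/46 = 2.3261 bits/symbol


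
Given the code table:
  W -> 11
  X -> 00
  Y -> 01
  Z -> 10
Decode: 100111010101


Decoding:
10 -> Z
01 -> Y
11 -> W
01 -> Y
01 -> Y
01 -> Y


Result: ZYWYYY


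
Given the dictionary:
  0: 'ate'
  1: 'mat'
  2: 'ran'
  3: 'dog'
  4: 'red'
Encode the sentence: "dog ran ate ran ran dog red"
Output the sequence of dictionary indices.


Look up each word in the dictionary:
  'dog' -> 3
  'ran' -> 2
  'ate' -> 0
  'ran' -> 2
  'ran' -> 2
  'dog' -> 3
  'red' -> 4

Encoded: [3, 2, 0, 2, 2, 3, 4]


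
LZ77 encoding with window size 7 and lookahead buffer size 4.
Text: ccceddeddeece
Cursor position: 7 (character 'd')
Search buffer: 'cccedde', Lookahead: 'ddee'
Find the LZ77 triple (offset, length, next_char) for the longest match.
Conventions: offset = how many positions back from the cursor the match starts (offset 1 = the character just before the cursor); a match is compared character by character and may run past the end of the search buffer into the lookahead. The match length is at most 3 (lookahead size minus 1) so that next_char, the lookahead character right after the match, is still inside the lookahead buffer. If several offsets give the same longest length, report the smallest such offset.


Try each offset into the search buffer:
  offset=1 (pos 6, char 'e'): match length 0
  offset=2 (pos 5, char 'd'): match length 1
  offset=3 (pos 4, char 'd'): match length 3
  offset=4 (pos 3, char 'e'): match length 0
  offset=5 (pos 2, char 'c'): match length 0
  offset=6 (pos 1, char 'c'): match length 0
  offset=7 (pos 0, char 'c'): match length 0
Longest match has length 3 at offset 3.
next_char = character at position 7 + 3 = 10 -> 'e'

Best match: offset=3, length=3 (matching 'dde' starting at position 4)
LZ77 triple: (3, 3, 'e')


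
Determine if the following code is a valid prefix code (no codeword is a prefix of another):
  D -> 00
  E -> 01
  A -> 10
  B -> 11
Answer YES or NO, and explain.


Checking each pair (does one codeword prefix another?):
  D='00' vs E='01': no prefix
  D='00' vs A='10': no prefix
  D='00' vs B='11': no prefix
  E='01' vs D='00': no prefix
  E='01' vs A='10': no prefix
  E='01' vs B='11': no prefix
  A='10' vs D='00': no prefix
  A='10' vs E='01': no prefix
  A='10' vs B='11': no prefix
  B='11' vs D='00': no prefix
  B='11' vs E='01': no prefix
  B='11' vs A='10': no prefix
No violation found over all pairs.

YES -- this is a valid prefix code. No codeword is a prefix of any other codeword.


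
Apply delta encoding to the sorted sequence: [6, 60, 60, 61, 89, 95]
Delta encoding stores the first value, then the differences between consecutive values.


First value: 6
Deltas:
  60 - 6 = 54
  60 - 60 = 0
  61 - 60 = 1
  89 - 61 = 28
  95 - 89 = 6


Delta encoded: [6, 54, 0, 1, 28, 6]


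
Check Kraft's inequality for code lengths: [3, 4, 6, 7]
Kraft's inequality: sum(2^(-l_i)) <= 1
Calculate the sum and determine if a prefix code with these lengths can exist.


Sum = 2^(-3) + 2^(-4) + 2^(-6) + 2^(-7)
    = 0.125 + 0.0625 + 0.015625 + 0.0078125
    = 27/128 = 0.2109375
Since 0.2109375 <= 1, Kraft's inequality IS satisfied.
A prefix code with these lengths CAN exist.

Kraft sum = 0.2109375. Satisfied.


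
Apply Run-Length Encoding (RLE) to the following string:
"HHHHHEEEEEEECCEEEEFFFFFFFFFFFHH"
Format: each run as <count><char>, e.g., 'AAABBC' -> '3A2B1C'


Scanning runs left to right:
  i=0: run of 'H' x 5 -> '5H'
  i=5: run of 'E' x 7 -> '7E'
  i=12: run of 'C' x 2 -> '2C'
  i=14: run of 'E' x 4 -> '4E'
  i=18: run of 'F' x 11 -> '11F'
  i=29: run of 'H' x 2 -> '2H'

RLE = 5H7E2C4E11F2H


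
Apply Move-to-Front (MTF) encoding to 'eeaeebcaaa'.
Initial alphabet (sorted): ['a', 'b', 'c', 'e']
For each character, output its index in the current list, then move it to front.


MTF encoding:
'e': index 3 in ['a', 'b', 'c', 'e'] -> ['e', 'a', 'b', 'c']
'e': index 0 in ['e', 'a', 'b', 'c'] -> ['e', 'a', 'b', 'c']
'a': index 1 in ['e', 'a', 'b', 'c'] -> ['a', 'e', 'b', 'c']
'e': index 1 in ['a', 'e', 'b', 'c'] -> ['e', 'a', 'b', 'c']
'e': index 0 in ['e', 'a', 'b', 'c'] -> ['e', 'a', 'b', 'c']
'b': index 2 in ['e', 'a', 'b', 'c'] -> ['b', 'e', 'a', 'c']
'c': index 3 in ['b', 'e', 'a', 'c'] -> ['c', 'b', 'e', 'a']
'a': index 3 in ['c', 'b', 'e', 'a'] -> ['a', 'c', 'b', 'e']
'a': index 0 in ['a', 'c', 'b', 'e'] -> ['a', 'c', 'b', 'e']
'a': index 0 in ['a', 'c', 'b', 'e'] -> ['a', 'c', 'b', 'e']


Output: [3, 0, 1, 1, 0, 2, 3, 3, 0, 0]


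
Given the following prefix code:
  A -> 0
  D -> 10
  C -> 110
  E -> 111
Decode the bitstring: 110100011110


Decoding step by step:
Bits 110 -> C
Bits 10 -> D
Bits 0 -> A
Bits 0 -> A
Bits 111 -> E
Bits 10 -> D


Decoded message: CDAAED


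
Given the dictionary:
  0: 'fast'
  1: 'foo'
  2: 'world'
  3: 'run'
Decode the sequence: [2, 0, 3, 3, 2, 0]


Look up each index in the dictionary:
  2 -> 'world'
  0 -> 'fast'
  3 -> 'run'
  3 -> 'run'
  2 -> 'world'
  0 -> 'fast'

Decoded: "world fast run run world fast"


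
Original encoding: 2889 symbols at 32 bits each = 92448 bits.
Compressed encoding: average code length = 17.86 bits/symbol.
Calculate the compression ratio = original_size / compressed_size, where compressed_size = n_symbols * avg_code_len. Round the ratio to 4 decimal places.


original_size = n_symbols * orig_bits = 2889 * 32 = 92448 bits
compressed_size = n_symbols * avg_code_len = 2889 * 17.86 = 51597.54 bits
ratio = original_size / compressed_size = 92448 / 51597.54 = 1.7917

Compression ratio = 1.7917


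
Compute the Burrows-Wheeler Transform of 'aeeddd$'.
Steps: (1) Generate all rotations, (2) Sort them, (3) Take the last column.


Rotations (sorted):
  0: $aeeddd -> last char: d
  1: aeeddd$ -> last char: $
  2: d$aeedd -> last char: d
  3: dd$aeed -> last char: d
  4: ddd$aee -> last char: e
  5: eddd$ae -> last char: e
  6: eeddd$a -> last char: a


BWT = d$ddeea


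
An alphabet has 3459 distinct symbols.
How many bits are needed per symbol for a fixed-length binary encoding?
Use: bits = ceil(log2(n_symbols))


log2(3459) = 11.7561
Bracket: 2^11 = 2048 < 3459 <= 2^12 = 4096
So ceil(log2(3459)) = 12

bits = ceil(log2(3459)) = ceil(11.7561) = 12 bits


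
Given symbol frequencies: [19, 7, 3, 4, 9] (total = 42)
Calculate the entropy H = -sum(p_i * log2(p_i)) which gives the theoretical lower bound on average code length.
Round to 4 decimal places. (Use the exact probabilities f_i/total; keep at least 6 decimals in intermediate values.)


Per-symbol terms -p_i * log2(p_i) with p_i = f_i/42:
  p = 19/42 = 0.452381: log2(p) = -1.144390, -p*log2(p) = 0.517700
  p = 7/42 = 0.166667: log2(p) = -2.584963, -p*log2(p) = 0.430827
  p = 3/42 = 0.071429: log2(p) = -3.807355, -p*log2(p) = 0.271954
  p = 4/42 = 0.095238: log2(p) = -3.392317, -p*log2(p) = 0.323078
  p = 9/42 = 0.214286: log2(p) = -2.222392, -p*log2(p) = 0.476227
H = 0.517700 + 0.430827 + 0.271954 + 0.323078 + 0.476227 = 2.019786

H = 2.0198 bits/symbol


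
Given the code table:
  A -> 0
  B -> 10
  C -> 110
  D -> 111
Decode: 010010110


Decoding:
0 -> A
10 -> B
0 -> A
10 -> B
110 -> C


Result: ABABC


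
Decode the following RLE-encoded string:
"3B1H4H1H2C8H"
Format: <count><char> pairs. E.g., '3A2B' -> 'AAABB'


Expanding each <count><char> pair:
  3B -> 'BBB'
  1H -> 'H'
  4H -> 'HHHH'
  1H -> 'H'
  2C -> 'CC'
  8H -> 'HHHHHHHH'

Decoded = BBBHHHHHHCCHHHHHHHH


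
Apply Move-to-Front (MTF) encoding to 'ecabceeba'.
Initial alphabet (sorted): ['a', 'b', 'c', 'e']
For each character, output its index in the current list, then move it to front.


MTF encoding:
'e': index 3 in ['a', 'b', 'c', 'e'] -> ['e', 'a', 'b', 'c']
'c': index 3 in ['e', 'a', 'b', 'c'] -> ['c', 'e', 'a', 'b']
'a': index 2 in ['c', 'e', 'a', 'b'] -> ['a', 'c', 'e', 'b']
'b': index 3 in ['a', 'c', 'e', 'b'] -> ['b', 'a', 'c', 'e']
'c': index 2 in ['b', 'a', 'c', 'e'] -> ['c', 'b', 'a', 'e']
'e': index 3 in ['c', 'b', 'a', 'e'] -> ['e', 'c', 'b', 'a']
'e': index 0 in ['e', 'c', 'b', 'a'] -> ['e', 'c', 'b', 'a']
'b': index 2 in ['e', 'c', 'b', 'a'] -> ['b', 'e', 'c', 'a']
'a': index 3 in ['b', 'e', 'c', 'a'] -> ['a', 'b', 'e', 'c']


Output: [3, 3, 2, 3, 2, 3, 0, 2, 3]


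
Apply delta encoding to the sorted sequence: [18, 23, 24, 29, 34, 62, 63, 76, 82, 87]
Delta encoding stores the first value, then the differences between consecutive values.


First value: 18
Deltas:
  23 - 18 = 5
  24 - 23 = 1
  29 - 24 = 5
  34 - 29 = 5
  62 - 34 = 28
  63 - 62 = 1
  76 - 63 = 13
  82 - 76 = 6
  87 - 82 = 5


Delta encoded: [18, 5, 1, 5, 5, 28, 1, 13, 6, 5]


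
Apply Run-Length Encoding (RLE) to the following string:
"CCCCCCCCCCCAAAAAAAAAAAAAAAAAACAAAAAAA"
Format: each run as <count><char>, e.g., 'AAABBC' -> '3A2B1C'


Scanning runs left to right:
  i=0: run of 'C' x 11 -> '11C'
  i=11: run of 'A' x 18 -> '18A'
  i=29: run of 'C' x 1 -> '1C'
  i=30: run of 'A' x 7 -> '7A'

RLE = 11C18A1C7A


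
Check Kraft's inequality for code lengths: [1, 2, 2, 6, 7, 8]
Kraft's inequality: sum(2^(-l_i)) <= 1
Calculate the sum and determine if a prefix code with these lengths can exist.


Sum = 2^(-1) + 2^(-2) + 2^(-2) + 2^(-6) + 2^(-7) + 2^(-8)
    = 0.5 + 0.25 + 0.25 + 0.015625 + 0.0078125 + 0.00390625
    = 263/256 = 1.02734375
Since 1.02734375 > 1, Kraft's inequality is NOT satisfied.
A prefix code with these lengths CANNOT exist.

Kraft sum = 1.02734375. Not satisfied.


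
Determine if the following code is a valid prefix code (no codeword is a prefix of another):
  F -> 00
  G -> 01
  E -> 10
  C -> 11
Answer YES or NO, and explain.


Checking each pair (does one codeword prefix another?):
  F='00' vs G='01': no prefix
  F='00' vs E='10': no prefix
  F='00' vs C='11': no prefix
  G='01' vs F='00': no prefix
  G='01' vs E='10': no prefix
  G='01' vs C='11': no prefix
  E='10' vs F='00': no prefix
  E='10' vs G='01': no prefix
  E='10' vs C='11': no prefix
  C='11' vs F='00': no prefix
  C='11' vs G='01': no prefix
  C='11' vs E='10': no prefix
No violation found over all pairs.

YES -- this is a valid prefix code. No codeword is a prefix of any other codeword.


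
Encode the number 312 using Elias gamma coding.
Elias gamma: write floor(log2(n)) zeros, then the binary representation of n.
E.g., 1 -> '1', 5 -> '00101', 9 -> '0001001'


num_bits = floor(log2(312)) + 1 = 9
leading_zeros = num_bits - 1 = 8
binary(312) = 100111000

Elias gamma(312) = '00000000' + '100111000' = 00000000100111000 (17 bits)


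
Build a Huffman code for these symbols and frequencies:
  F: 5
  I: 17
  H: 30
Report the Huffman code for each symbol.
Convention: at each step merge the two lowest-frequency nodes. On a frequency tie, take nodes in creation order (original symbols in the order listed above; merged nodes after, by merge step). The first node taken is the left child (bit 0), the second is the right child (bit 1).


Huffman tree construction:
Step 1: Merge F(5) + I(17) = 22
Step 2: Merge (F+I)(22) + H(30) = 52
Read each symbol's code off the tree from the root (left child = 0, right child = 1).

Codes:
  F: 00 (length 2)
  I: 01 (length 2)
  H: 1 (length 1)
Average code length: 74/52 = 1.4231 bits/symbol


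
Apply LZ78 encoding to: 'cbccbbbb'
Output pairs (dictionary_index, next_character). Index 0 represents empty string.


LZ78 encoding steps:
Dictionary: {0: ''}
Step 1: w='' (idx 0), next='c' -> output (0, 'c'), add 'c' as idx 1
Step 2: w='' (idx 0), next='b' -> output (0, 'b'), add 'b' as idx 2
Step 3: w='c' (idx 1), next='c' -> output (1, 'c'), add 'cc' as idx 3
Step 4: w='b' (idx 2), next='b' -> output (2, 'b'), add 'bb' as idx 4
Step 5: w='bb' (idx 4), end of input -> output (4, '')


Encoded: [(0, 'c'), (0, 'b'), (1, 'c'), (2, 'b'), (4, '')]


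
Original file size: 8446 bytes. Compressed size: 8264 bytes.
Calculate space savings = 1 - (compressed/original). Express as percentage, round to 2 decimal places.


ratio = compressed/original = 8264/8446 = 0.978451
savings = 1 - ratio = 1 - 0.978451 = 0.021549
as a percentage: 0.021549 * 100 = 2.15%

Space savings = 1 - 8264/8446 = 2.15%


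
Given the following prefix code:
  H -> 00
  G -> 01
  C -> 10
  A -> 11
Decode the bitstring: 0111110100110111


Decoding step by step:
Bits 01 -> G
Bits 11 -> A
Bits 11 -> A
Bits 01 -> G
Bits 00 -> H
Bits 11 -> A
Bits 01 -> G
Bits 11 -> A


Decoded message: GAAGHAGA


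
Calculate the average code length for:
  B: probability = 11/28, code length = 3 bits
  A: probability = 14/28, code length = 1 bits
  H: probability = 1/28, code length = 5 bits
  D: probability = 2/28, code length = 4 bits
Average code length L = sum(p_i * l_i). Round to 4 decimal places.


Weighted contributions p_i * l_i:
  B: (11/28) * 3 = 33/28
  A: (14/28) * 1 = 14/28
  H: (1/28) * 5 = 5/28
  D: (2/28) * 4 = 8/28
Sum = (33 + 14 + 5 + 8)/28 = 60/28

L = 60/28 = 2.1429 bits/symbol


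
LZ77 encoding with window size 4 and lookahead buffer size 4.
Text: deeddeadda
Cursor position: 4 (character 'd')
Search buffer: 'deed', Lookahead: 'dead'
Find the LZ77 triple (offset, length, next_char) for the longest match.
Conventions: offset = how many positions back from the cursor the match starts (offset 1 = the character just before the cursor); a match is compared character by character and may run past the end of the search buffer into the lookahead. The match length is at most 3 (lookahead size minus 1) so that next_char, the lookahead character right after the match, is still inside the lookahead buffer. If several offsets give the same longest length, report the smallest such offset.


Try each offset into the search buffer:
  offset=1 (pos 3, char 'd'): match length 1
  offset=2 (pos 2, char 'e'): match length 0
  offset=3 (pos 1, char 'e'): match length 0
  offset=4 (pos 0, char 'd'): match length 2
Longest match has length 2 at offset 4.
next_char = character at position 4 + 2 = 6 -> 'a'

Best match: offset=4, length=2 (matching 'de' starting at position 0)
LZ77 triple: (4, 2, 'a')


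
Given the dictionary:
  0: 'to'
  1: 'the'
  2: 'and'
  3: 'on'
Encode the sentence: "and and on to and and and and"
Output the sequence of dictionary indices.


Look up each word in the dictionary:
  'and' -> 2
  'and' -> 2
  'on' -> 3
  'to' -> 0
  'and' -> 2
  'and' -> 2
  'and' -> 2
  'and' -> 2

Encoded: [2, 2, 3, 0, 2, 2, 2, 2]


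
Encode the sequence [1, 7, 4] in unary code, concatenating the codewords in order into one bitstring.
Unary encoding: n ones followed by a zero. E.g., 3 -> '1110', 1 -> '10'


Encode each number as n ones followed by a terminating 0:
  1 -> 10 (2 bits)
  7 -> 11111110 (8 bits)
  4 -> 11110 (5 bits)
Total length = 2 + 8 + 5 = 15 bits.

Unary([1, 7, 4]) = 101111111011110 (15 bits)


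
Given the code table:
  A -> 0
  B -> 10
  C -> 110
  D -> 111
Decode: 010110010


Decoding:
0 -> A
10 -> B
110 -> C
0 -> A
10 -> B


Result: ABCAB


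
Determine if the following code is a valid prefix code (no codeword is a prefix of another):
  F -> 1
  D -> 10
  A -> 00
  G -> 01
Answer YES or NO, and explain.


Checking each pair (does one codeword prefix another?):
  F='1' vs D='10': prefix -- VIOLATION

NO -- this is NOT a valid prefix code. F (1) is a prefix of D (10).


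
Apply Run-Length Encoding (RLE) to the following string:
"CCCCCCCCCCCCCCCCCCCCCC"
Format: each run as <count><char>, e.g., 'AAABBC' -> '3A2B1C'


Scanning runs left to right:
  i=0: run of 'C' x 22 -> '22C'

RLE = 22C


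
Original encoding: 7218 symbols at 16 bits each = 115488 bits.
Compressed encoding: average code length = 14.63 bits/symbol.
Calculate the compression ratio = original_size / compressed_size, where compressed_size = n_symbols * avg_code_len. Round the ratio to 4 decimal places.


original_size = n_symbols * orig_bits = 7218 * 16 = 115488 bits
compressed_size = n_symbols * avg_code_len = 7218 * 14.63 = 105599.34 bits
ratio = original_size / compressed_size = 115488 / 105599.34 = 1.0936

Compression ratio = 1.0936


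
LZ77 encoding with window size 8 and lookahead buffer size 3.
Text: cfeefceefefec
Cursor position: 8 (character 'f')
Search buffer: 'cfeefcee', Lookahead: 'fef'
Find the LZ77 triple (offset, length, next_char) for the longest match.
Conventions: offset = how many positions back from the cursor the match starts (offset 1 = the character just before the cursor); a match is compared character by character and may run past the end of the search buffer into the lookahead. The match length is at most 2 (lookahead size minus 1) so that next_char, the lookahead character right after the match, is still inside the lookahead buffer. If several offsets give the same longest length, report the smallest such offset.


Try each offset into the search buffer:
  offset=1 (pos 7, char 'e'): match length 0
  offset=2 (pos 6, char 'e'): match length 0
  offset=3 (pos 5, char 'c'): match length 0
  offset=4 (pos 4, char 'f'): match length 1
  offset=5 (pos 3, char 'e'): match length 0
  offset=6 (pos 2, char 'e'): match length 0
  offset=7 (pos 1, char 'f'): match length 2
  offset=8 (pos 0, char 'c'): match length 0
Longest match has length 2 at offset 7.
next_char = character at position 8 + 2 = 10 -> 'f'

Best match: offset=7, length=2 (matching 'fe' starting at position 1)
LZ77 triple: (7, 2, 'f')


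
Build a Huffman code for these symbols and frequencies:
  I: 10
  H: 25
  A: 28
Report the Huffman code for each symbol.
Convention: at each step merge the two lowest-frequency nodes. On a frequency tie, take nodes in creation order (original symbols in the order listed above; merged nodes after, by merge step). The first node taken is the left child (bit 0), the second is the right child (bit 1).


Huffman tree construction:
Step 1: Merge I(10) + H(25) = 35
Step 2: Merge A(28) + (I+H)(35) = 63
Read each symbol's code off the tree from the root (left child = 0, right child = 1).

Codes:
  I: 10 (length 2)
  H: 11 (length 2)
  A: 0 (length 1)
Average code length: 98/63 = 1.5556 bits/symbol


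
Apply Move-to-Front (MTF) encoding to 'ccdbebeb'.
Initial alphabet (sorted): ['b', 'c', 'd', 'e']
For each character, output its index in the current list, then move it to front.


MTF encoding:
'c': index 1 in ['b', 'c', 'd', 'e'] -> ['c', 'b', 'd', 'e']
'c': index 0 in ['c', 'b', 'd', 'e'] -> ['c', 'b', 'd', 'e']
'd': index 2 in ['c', 'b', 'd', 'e'] -> ['d', 'c', 'b', 'e']
'b': index 2 in ['d', 'c', 'b', 'e'] -> ['b', 'd', 'c', 'e']
'e': index 3 in ['b', 'd', 'c', 'e'] -> ['e', 'b', 'd', 'c']
'b': index 1 in ['e', 'b', 'd', 'c'] -> ['b', 'e', 'd', 'c']
'e': index 1 in ['b', 'e', 'd', 'c'] -> ['e', 'b', 'd', 'c']
'b': index 1 in ['e', 'b', 'd', 'c'] -> ['b', 'e', 'd', 'c']


Output: [1, 0, 2, 2, 3, 1, 1, 1]


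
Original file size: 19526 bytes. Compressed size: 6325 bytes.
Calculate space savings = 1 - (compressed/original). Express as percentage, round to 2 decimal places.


ratio = compressed/original = 6325/19526 = 0.323927
savings = 1 - ratio = 1 - 0.323927 = 0.676073
as a percentage: 0.676073 * 100 = 67.61%

Space savings = 1 - 6325/19526 = 67.61%


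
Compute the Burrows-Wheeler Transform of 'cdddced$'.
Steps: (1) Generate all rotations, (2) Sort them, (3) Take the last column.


Rotations (sorted):
  0: $cdddced -> last char: d
  1: cdddced$ -> last char: $
  2: ced$cddd -> last char: d
  3: d$cdddce -> last char: e
  4: dced$cdd -> last char: d
  5: ddced$cd -> last char: d
  6: dddced$c -> last char: c
  7: ed$cdddc -> last char: c


BWT = d$deddcc


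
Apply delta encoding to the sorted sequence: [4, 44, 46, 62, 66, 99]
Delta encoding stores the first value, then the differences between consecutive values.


First value: 4
Deltas:
  44 - 4 = 40
  46 - 44 = 2
  62 - 46 = 16
  66 - 62 = 4
  99 - 66 = 33


Delta encoded: [4, 40, 2, 16, 4, 33]


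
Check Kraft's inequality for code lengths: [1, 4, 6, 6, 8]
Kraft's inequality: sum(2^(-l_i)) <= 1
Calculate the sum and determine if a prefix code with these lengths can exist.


Sum = 2^(-1) + 2^(-4) + 2^(-6) + 2^(-6) + 2^(-8)
    = 0.5 + 0.0625 + 0.015625 + 0.015625 + 0.00390625
    = 153/256 = 0.59765625
Since 0.59765625 <= 1, Kraft's inequality IS satisfied.
A prefix code with these lengths CAN exist.

Kraft sum = 0.59765625. Satisfied.


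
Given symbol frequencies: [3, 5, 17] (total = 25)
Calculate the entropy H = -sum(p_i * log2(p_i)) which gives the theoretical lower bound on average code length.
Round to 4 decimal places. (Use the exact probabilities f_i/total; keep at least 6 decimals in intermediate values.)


Per-symbol terms -p_i * log2(p_i) with p_i = f_i/25:
  p = 3/25 = 0.120000: log2(p) = -3.058894, -p*log2(p) = 0.367067
  p = 5/25 = 0.200000: log2(p) = -2.321928, -p*log2(p) = 0.464386
  p = 17/25 = 0.680000: log2(p) = -0.556393, -p*log2(p) = 0.378347
H = 0.367067 + 0.464386 + 0.378347 = 1.209800

H = 1.2098 bits/symbol


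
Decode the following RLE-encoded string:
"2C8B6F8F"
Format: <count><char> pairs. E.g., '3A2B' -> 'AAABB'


Expanding each <count><char> pair:
  2C -> 'CC'
  8B -> 'BBBBBBBB'
  6F -> 'FFFFFF'
  8F -> 'FFFFFFFF'

Decoded = CCBBBBBBBBFFFFFFFFFFFFFF


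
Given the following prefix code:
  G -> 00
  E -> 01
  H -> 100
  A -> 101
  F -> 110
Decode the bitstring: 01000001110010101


Decoding step by step:
Bits 01 -> E
Bits 00 -> G
Bits 00 -> G
Bits 01 -> E
Bits 110 -> F
Bits 01 -> E
Bits 01 -> E
Bits 01 -> E


Decoded message: EGGEFEEE


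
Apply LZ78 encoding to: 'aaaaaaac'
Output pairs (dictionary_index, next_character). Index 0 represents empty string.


LZ78 encoding steps:
Dictionary: {0: ''}
Step 1: w='' (idx 0), next='a' -> output (0, 'a'), add 'a' as idx 1
Step 2: w='a' (idx 1), next='a' -> output (1, 'a'), add 'aa' as idx 2
Step 3: w='aa' (idx 2), next='a' -> output (2, 'a'), add 'aaa' as idx 3
Step 4: w='a' (idx 1), next='c' -> output (1, 'c'), add 'ac' as idx 4


Encoded: [(0, 'a'), (1, 'a'), (2, 'a'), (1, 'c')]


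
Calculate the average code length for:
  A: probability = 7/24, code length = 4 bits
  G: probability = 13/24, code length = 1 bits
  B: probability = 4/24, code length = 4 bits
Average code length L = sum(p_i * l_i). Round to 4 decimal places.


Weighted contributions p_i * l_i:
  A: (7/24) * 4 = 28/24
  G: (13/24) * 1 = 13/24
  B: (4/24) * 4 = 16/24
Sum = (28 + 13 + 16)/24 = 57/24

L = 57/24 = 2.3750 bits/symbol


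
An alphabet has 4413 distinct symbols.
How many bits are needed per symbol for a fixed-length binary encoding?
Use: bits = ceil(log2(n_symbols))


log2(4413) = 12.1075
Bracket: 2^12 = 4096 < 4413 <= 2^13 = 8192
So ceil(log2(4413)) = 13

bits = ceil(log2(4413)) = ceil(12.1075) = 13 bits


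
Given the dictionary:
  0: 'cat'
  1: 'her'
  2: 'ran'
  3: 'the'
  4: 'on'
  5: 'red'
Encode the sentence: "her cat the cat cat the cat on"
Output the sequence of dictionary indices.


Look up each word in the dictionary:
  'her' -> 1
  'cat' -> 0
  'the' -> 3
  'cat' -> 0
  'cat' -> 0
  'the' -> 3
  'cat' -> 0
  'on' -> 4

Encoded: [1, 0, 3, 0, 0, 3, 0, 4]


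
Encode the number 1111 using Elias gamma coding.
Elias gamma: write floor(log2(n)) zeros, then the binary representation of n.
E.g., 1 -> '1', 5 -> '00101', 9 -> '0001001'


num_bits = floor(log2(1111)) + 1 = 11
leading_zeros = num_bits - 1 = 10
binary(1111) = 10001010111

Elias gamma(1111) = '0000000000' + '10001010111' = 000000000010001010111 (21 bits)


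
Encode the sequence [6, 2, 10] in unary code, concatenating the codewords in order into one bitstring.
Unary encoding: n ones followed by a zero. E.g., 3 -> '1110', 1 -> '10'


Encode each number as n ones followed by a terminating 0:
  6 -> 1111110 (7 bits)
  2 -> 110 (3 bits)
  10 -> 11111111110 (11 bits)
Total length = 7 + 3 + 11 = 21 bits.

Unary([6, 2, 10]) = 111111011011111111110 (21 bits)


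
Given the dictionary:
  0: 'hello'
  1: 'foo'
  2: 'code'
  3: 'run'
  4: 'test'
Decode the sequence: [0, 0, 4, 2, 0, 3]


Look up each index in the dictionary:
  0 -> 'hello'
  0 -> 'hello'
  4 -> 'test'
  2 -> 'code'
  0 -> 'hello'
  3 -> 'run'

Decoded: "hello hello test code hello run"
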